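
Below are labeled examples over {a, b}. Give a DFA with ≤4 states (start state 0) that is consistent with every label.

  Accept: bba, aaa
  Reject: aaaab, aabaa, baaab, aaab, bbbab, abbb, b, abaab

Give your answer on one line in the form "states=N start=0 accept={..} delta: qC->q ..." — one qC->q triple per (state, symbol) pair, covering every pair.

Fold the examples into a partial DFA from state 0: repeatedly fix the first undefined (state, symbol) met by the shortest-then-alphabetical prefix, trying targets in increasing order and rejecting any under which an Accept and a Reject string meet in one state with the same remainder; add a state when all current targets are rejected. Accepting states are where Accept strings end.
a: 0a undefined. 0a->0: ok.
b: 0b undefined. 0b->0: no, bba/aaaab meet in 0. Open state 1: 0b->1.
ba: 1a undefined. 1a->0: no, aaa/aabaa meet in 0. 1a->1: ok.
bb: 1b undefined. 1b->0: no, bba/baaab meet in 0. 1b->1: no, bba/aaaab meet in 1. Open state 2: 1b->2.
bba: 2a undefined. 2a->0: ok.
bbb: 2b undefined. 2b->0: no, bba/abbb meet in 0. 2b->1: ok.
All examples now run through 3 states with every (state, symbol) defined. Accept strings end in {0}, Reject strings end in {1,2}; accept={0}.

states=3 start=0 accept={0} delta: 0a->0 0b->1 1a->1 1b->2 2a->0 2b->1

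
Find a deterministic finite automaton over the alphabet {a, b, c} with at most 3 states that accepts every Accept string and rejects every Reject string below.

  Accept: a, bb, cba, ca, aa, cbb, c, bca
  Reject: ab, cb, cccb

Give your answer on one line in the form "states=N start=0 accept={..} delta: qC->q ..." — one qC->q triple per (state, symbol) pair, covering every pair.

State merging on the prefix tree: take the shortest (then alphabetical) example prefix whose next move is undefined and point that move at state 0, else 1, else 2, ...; a target is out if some Accept/Reject pair would then sit in one state with the same input left (inseparable). If every existing state is out, open a new one.
a: 0a undefined. 0a->0: ok.
b: 0b undefined. 0b->0: no, a/ab meet in 0. Open state 1: 0b->1.
c: 0c undefined. 0c->0: ok.
bb: 1b undefined. 1b->0: ok.
bc: 1c undefined. 1c->0: ok.
cba: 1a undefined. 1a->0: ok.
All examples now run through 2 states with every (state, symbol) defined. Accept strings end in {0}, Reject strings end in {1}; accept={0}.

states=2 start=0 accept={0} delta: 0a->0 0b->1 0c->0 1a->0 1b->0 1c->0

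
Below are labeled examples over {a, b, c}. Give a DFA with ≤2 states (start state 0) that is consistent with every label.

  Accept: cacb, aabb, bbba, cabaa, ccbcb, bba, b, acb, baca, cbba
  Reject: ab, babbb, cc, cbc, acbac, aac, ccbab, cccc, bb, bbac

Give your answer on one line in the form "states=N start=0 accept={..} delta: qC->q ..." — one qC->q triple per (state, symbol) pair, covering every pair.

Fold the examples into a partial DFA from state 0: repeatedly fix the first undefined (state, symbol) met by the shortest-then-alphabetical prefix, trying targets in increasing order and rejecting any under which an Accept and a Reject string meet in one state with the same remainder; add a state when all current targets are rejected. Accepting states are where Accept strings end.
a: 0a undefined. 0a->0: no, aabb/bb meet in 0 with "bb" left. Open state 1: 0a->1.
b: 0b undefined. 0b->0: no, b/bb meet in 0. 0b->1: ok.
c: 0c undefined. 0c->0: ok.
aa: 1a undefined. 1a->0: no, aabb/ab meet in 1 with "b" left. 1a->1: ok.
ab: 1b undefined. 1b->0: ok.
ac: 1c undefined. 1c->0: ok.
All examples now run through 2 states with every (state, symbol) defined. Accept strings end in {1}, Reject strings end in {0}; accept={1}.

states=2 start=0 accept={1} delta: 0a->1 0b->1 0c->0 1a->1 1b->0 1c->0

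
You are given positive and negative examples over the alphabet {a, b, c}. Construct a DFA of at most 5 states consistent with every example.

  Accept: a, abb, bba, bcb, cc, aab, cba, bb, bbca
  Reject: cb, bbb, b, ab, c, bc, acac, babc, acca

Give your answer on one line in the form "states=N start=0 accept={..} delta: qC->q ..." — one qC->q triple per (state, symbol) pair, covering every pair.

State merging on the prefix tree: take the shortest (then alphabetical) example prefix whose next move is undefined and point that move at state 0, else 1, else 2, ...; a target is out if some Accept/Reject pair would then sit in one state with the same input left (inseparable). If every existing state is out, open a new one.
a: 0a undefined. 0a->0: no, aab/b meet in 0 with "b" left. Open state 1: 0a->1.
b: 0b undefined. 0b->0: no, bcb/cb meet in 0 with "cb" left. 0b->1: no, a/b meet in 1. Open state 2: 0b->2.
c: 0c undefined. 0c->0: no, cc/c meet in 0. 0c->1: no, a/c meet in 1. 0c->2: no, cc/bc meet in 2 with "c" left. Open state 3: 0c->3.
aa: 1a undefined. 1a->0: no, aab/b meet in 2. 1a->1: no, aab/ab meet in 1 with "b" left. 1a->2: ok.
ab: 1b undefined. 1b->0: no, abb/b meet in 2. 1b->1: no, a/ab meet in 1. 1b->2: ok.
ac: 1c undefined. 1c->0: ok.
ba: 2a undefined. 2a->0: ok.
bb: 2b undefined. 2b->0: no, abb/acac meet in 0. 2b->1: no, bba/bbb meet in 2. 2b->2: no, abb/bbb meet in 2. 2b->3: no, abb/c meet in 3. Open state 4: 2b->4.
bc: 2c undefined. 2c->0: no, bcb/b meet in 2. 2c->1: no, a/bc meet in 1. 2c->2: ok.
cb: 3b undefined. 3b->0: ok.
cc: 3c undefined. 3c->0: no, cc/cb meet in 0. 3c->1: ok.
bba: 4a undefined. 4a->0: no, bba/cb meet in 0. 4a->1: ok.
bbb: 4b undefined. 4b->0: ok.
bbc: 4c undefined. 4c->0: ok.
acca: 3a undefined. 3a->0: ok.
All examples now run through 5 states with every (state, symbol) defined. Accept strings end in {1,4}, Reject strings end in {0,2,3}; accept={1,4}.

states=5 start=0 accept={1,4} delta: 0a->1 0b->2 0c->3 1a->2 1b->2 1c->0 2a->0 2b->4 2c->2 3a->0 3b->0 3c->1 4a->1 4b->0 4c->0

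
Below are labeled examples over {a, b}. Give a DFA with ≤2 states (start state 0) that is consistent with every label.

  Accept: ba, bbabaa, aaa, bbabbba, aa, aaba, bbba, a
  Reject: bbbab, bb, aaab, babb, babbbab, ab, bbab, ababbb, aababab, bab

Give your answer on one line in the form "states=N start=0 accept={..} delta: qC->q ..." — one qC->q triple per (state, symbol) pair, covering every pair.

Grow the machine one transition at a time. Run the examples from 0; the earliest place one falls off (shortest prefix, ties alphabetical) gets sent to the lowest-numbered state that keeps every Accept/Reject pair distinguishable — a pair clashes when both reach the same state with identical unread suffix — and to a fresh state only if none does.
a: 0a undefined. 0a->0: ok.
b: 0b undefined. 0b->0: no, ba/bbbab meet in 0. Open state 1: 0b->1.
ba: 1a undefined. 1a->0: ok.
bb: 1b undefined. 1b->0: no, ba/bb meet in 0. 1b->1: ok.
All examples now run through 2 states with every (state, symbol) defined. Accept strings end in {0}, Reject strings end in {1}; accept={0}.

states=2 start=0 accept={0} delta: 0a->0 0b->1 1a->0 1b->1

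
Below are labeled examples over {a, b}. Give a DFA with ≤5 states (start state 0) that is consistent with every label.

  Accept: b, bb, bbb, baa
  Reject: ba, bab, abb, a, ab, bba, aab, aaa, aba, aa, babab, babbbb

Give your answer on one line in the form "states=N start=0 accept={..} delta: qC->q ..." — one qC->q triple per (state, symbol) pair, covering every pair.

Grow the machine one transition at a time. Run the examples from 0; the earliest place one falls off (shortest prefix, ties alphabetical) gets sent to the lowest-numbered state that keeps every Accept/Reject pair distinguishable — a pair clashes when both reach the same state with identical unread suffix — and to a fresh state only if none does.
a: 0a undefined. 0a->0: no, b/ab meet in 0 with "b" left. Open state 1: 0a->1.
b: 0b undefined. 0b->0: no, baa/aa meet in 1 with "a" left. 0b->1: no, b/a meet in 1. Open state 2: 0b->2.
aa: 1a undefined. 1a->0: no, b/aab meet in 2. 1a->1: ok.
ab: 1b undefined. 1b->0: no, b/abb meet in 2. 1b->1: ok.
ba: 2a undefined. 2a->0: no, b/bab meet in 2. 2a->1: no, baa/ba meet in 1. 2a->2: no, b/ba meet in 2. Open state 3: 2a->3.
bb: 2b undefined. 2b->0: ok.
baa: 3a undefined. 3a->0: ok.
bab: 3b undefined. 3b->0: no, b/babbbb meet in 2. 3b->1: ok.
All examples now run through 4 states with every (state, symbol) defined. Accept strings end in {0,2}, Reject strings end in {1,3}; accept={0,2}.

states=4 start=0 accept={0,2} delta: 0a->1 0b->2 1a->1 1b->1 2a->3 2b->0 3a->0 3b->1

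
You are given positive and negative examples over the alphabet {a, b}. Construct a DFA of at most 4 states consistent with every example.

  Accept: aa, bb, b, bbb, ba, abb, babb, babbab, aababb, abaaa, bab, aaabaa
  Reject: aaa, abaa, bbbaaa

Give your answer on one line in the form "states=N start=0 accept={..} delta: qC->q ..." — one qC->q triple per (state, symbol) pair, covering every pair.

states=4 start=0 accept={0,1,2} delta: 0a->1 0b->0 1a->2 1b->1 2a->3 2b->0 3a->0 3b->0

State merging on the prefix tree: take the shortest (then alphabetical) example prefix whose next move is undefined and point that move at state 0, else 1, else 2, ...; a target is out if some Accept/Reject pair would then sit in one state with the same input left (inseparable). If every existing state is out, open a new one.
a: 0a undefined. 0a->0: no, aa/aaa meet in 0. Open state 1: 0a->1.
b: 0b undefined. 0b->0: ok.
aa: 1a undefined. 1a->0: no, ba/aaa meet in 1. 1a->1: no, aa/aaa meet in 1. Open state 2: 1a->2.
ab: 1b undefined. 1b->0: no, aa/abaa meet in 2. 1b->1: ok.
aaa: 2a undefined. 2a->0: no, bb/aaa meet in 0. 2a->1: no, ba/aaa meet in 1. 2a->2: no, aa/aaa meet in 2. Open state 3: 2a->3.
aab: 2b undefined. 2b->0: ok.
aaab: 3b undefined. 3b->0: ok.
abaaa: 3a undefined. 3a->0: ok.
All examples now run through 4 states with every (state, symbol) defined. Accept strings end in {0,1,2}, Reject strings end in {3}; accept={0,1,2}.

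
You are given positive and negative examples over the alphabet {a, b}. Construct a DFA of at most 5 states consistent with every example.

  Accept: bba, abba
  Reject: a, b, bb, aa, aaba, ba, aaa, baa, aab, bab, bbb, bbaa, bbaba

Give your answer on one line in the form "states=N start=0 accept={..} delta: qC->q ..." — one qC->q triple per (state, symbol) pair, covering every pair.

states=4 start=0 accept={3} delta: 0a->0 0b->1 1a->0 1b->2 2a->3 2b->0 3a->0 3b->0

Fold the examples into a partial DFA from state 0: repeatedly fix the first undefined (state, symbol) met by the shortest-then-alphabetical prefix, trying targets in increasing order and rejecting any under which an Accept and a Reject string meet in one state with the same remainder; add a state when all current targets are rejected. Accepting states are where Accept strings end.
a: 0a undefined. 0a->0: ok.
b: 0b undefined. 0b->0: no, bba/a meet in 0. Open state 1: 0b->1.
ba: 1a undefined. 1a->0: ok.
bb: 1b undefined. 1b->0: no, bba/a meet in 0. 1b->1: no, bba/a meet in 0. Open state 2: 1b->2.
bba: 2a undefined. 2a->0: no, bba/a meet in 0. 2a->1: no, bba/b meet in 1. 2a->2: no, bba/bb meet in 2. Open state 3: 2a->3.
bbb: 2b undefined. 2b->0: ok.
bbaa: 3a undefined. 3a->0: ok.
bbab: 3b undefined. 3b->0: ok.
All examples now run through 4 states with every (state, symbol) defined. Accept strings end in {3}, Reject strings end in {0,1,2}; accept={3}.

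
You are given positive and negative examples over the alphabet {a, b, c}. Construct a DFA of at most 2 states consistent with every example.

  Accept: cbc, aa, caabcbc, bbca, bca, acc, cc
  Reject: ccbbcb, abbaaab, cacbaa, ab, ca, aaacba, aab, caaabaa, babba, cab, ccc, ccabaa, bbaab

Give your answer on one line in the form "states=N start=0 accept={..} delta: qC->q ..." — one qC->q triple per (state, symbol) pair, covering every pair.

State merging on the prefix tree: take the shortest (then alphabetical) example prefix whose next move is undefined and point that move at state 0, else 1, else 2, ...; a target is out if some Accept/Reject pair would then sit in one state with the same input left (inseparable). If every existing state is out, open a new one.
a: 0a undefined. 0a->0: ok.
b: 0b undefined. 0b->0: no, aa/abbaaab meet in 0. Open state 1: 0b->1.
c: 0c undefined. 0c->0: no, aa/ca meet in 0. 0c->1: ok.
ba: 1a undefined. 1a->0: no, aa/ca meet in 0. 1a->1: ok.
bb: 1b undefined. 1b->0: no, cbc/abbaaab meet in 1. 1b->1: ok.
bc: 1c undefined. 1c->0: ok.
All examples now run through 2 states with every (state, symbol) defined. Accept strings end in {0}, Reject strings end in {1}; accept={0}.

states=2 start=0 accept={0} delta: 0a->0 0b->1 0c->1 1a->1 1b->1 1c->0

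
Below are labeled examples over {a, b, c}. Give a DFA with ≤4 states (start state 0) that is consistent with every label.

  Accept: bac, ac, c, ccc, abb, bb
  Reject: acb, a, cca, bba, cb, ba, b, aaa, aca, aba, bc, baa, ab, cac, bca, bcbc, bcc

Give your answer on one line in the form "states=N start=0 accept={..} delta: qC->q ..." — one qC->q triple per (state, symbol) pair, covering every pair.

states=3 start=0 accept={2} delta: 0a->0 0b->1 0c->2 1a->0 1b->2 1c->1 2a->1 2b->0 2c->0

State merging on the prefix tree: take the shortest (then alphabetical) example prefix whose next move is undefined and point that move at state 0, else 1, else 2, ...; a target is out if some Accept/Reject pair would then sit in one state with the same input left (inseparable). If every existing state is out, open a new one.
a: 0a undefined. 0a->0: ok.
b: 0b undefined. 0b->0: no, bac/bc meet in 0 with "c" left. Open state 1: 0b->1.
c: 0c undefined. 0c->0: no, ac/a meet in 0. 0c->1: no, bac/cac meet in 1 with "ac" left. Open state 2: 0c->2.
ba: 1a undefined. 1a->0: ok.
bb: 1b undefined. 1b->0: no, abb/a meet in 0. 1b->1: no, abb/b meet in 1. 1b->2: ok.
bc: 1c undefined. 1c->0: no, bac/bcc meet in 2. 1c->1: ok.
ca: 2a undefined. 2a->0: no, bac/cac meet in 2. 2a->1: ok.
cb: 2b undefined. 2b->0: ok.
cc: 2c undefined. 2c->0: ok.
All examples now run through 3 states with every (state, symbol) defined. Accept strings end in {2}, Reject strings end in {0,1}; accept={2}.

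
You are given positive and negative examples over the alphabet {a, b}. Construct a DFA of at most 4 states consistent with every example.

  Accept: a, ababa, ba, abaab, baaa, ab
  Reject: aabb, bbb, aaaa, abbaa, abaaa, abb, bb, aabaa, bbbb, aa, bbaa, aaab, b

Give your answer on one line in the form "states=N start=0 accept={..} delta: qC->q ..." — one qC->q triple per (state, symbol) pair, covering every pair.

states=4 start=0 accept={1,3} delta: 0a->1 0b->0 1a->2 1b->3 2a->3 2b->0 3a->0 3b->0

Fold the examples into a partial DFA from state 0: repeatedly fix the first undefined (state, symbol) met by the shortest-then-alphabetical prefix, trying targets in increasing order and rejecting any under which an Accept and a Reject string meet in one state with the same remainder; add a state when all current targets are rejected. Accepting states are where Accept strings end.
a: 0a undefined. 0a->0: no, a/aaaa meet in 0. Open state 1: 0a->1.
b: 0b undefined. 0b->0: ok.
aa: 1a undefined. 1a->0: no, ab/aaab meet in 1 with "b" left. 1a->1: no, a/aaaa meet in 1. Open state 2: 1a->2.
ab: 1b undefined. 1b->0: no, baaa/abaaa meet in 2 with "a" left. 1b->1: no, a/abb meet in 1. 1b->2: no, ab/aa meet in 2. Open state 3: 1b->3.
aaa: 2a undefined. 2a->0: no, a/aaaa meet in 1. 2a->1: no, ab/aaab meet in 3. 2a->2: no, baaa/aaaa meet in 2. 2a->3: ok.
aab: 2b undefined. 2b->0: ok.
aba: 3a undefined. 3a->0: ok.
abb: 3b undefined. 3b->0: ok.
All examples now run through 4 states with every (state, symbol) defined. Accept strings end in {1,3}, Reject strings end in {0,2}; accept={1,3}.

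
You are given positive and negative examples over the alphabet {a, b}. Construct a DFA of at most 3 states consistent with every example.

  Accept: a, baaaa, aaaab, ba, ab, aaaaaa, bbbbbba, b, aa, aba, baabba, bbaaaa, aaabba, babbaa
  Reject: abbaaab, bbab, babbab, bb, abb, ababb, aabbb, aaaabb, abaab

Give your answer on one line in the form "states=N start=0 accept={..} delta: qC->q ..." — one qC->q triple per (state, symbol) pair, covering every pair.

states=3 start=0 accept={0,1} delta: 0a->0 0b->1 1a->1 1b->2 2a->1 2b->2

Fold the examples into a partial DFA from state 0: repeatedly fix the first undefined (state, symbol) met by the shortest-then-alphabetical prefix, trying targets in increasing order and rejecting any under which an Accept and a Reject string meet in one state with the same remainder; add a state when all current targets are rejected. Accepting states are where Accept strings end.
a: 0a undefined. 0a->0: ok.
b: 0b undefined. 0b->0: no, a/abbaaab meet in 0. Open state 1: 0b->1.
ba: 1a undefined. 1a->0: no, aaaab/abaab meet in 1. 1a->1: ok.
bb: 1b undefined. 1b->0: no, a/babbab meet in 0. 1b->1: no, baaaa/abbaaab meet in 1. Open state 2: 1b->2.
bba: 2a undefined. 2a->0: no, baaaa/abbaaab meet in 1. 2a->1: ok.
bbb: 2b undefined. 2b->0: no, a/ababb meet in 0. 2b->1: no, baaaa/ababb meet in 1. 2b->2: ok.
All examples now run through 3 states with every (state, symbol) defined. Accept strings end in {0,1}, Reject strings end in {2}; accept={0,1}.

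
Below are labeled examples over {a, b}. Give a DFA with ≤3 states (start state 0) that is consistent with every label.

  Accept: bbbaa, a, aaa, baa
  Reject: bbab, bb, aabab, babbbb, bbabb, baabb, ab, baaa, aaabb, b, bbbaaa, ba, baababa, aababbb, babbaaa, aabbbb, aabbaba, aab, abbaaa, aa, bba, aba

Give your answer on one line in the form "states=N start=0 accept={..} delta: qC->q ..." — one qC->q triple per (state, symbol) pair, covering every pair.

states=3 start=0 accept={1} delta: 0a->1 0b->2 1a->0 1b->2 2a->0 2b->2

Fold the examples into a partial DFA from state 0: repeatedly fix the first undefined (state, symbol) met by the shortest-then-alphabetical prefix, trying targets in increasing order and rejecting any under which an Accept and a Reject string meet in one state with the same remainder; add a state when all current targets are rejected. Accepting states are where Accept strings end.
a: 0a undefined. 0a->0: no, a/aa meet in 0. Open state 1: 0a->1.
b: 0b undefined. 0b->0: no, bbbaa/aa meet in 1 with "a" left. 0b->1: no, a/b meet in 1. Open state 2: 0b->2.
aa: 1a undefined. 1a->0: ok.
ab: 1b undefined. 1b->0: no, a/aba meet in 1. 1b->1: no, a/ab meet in 1. 1b->2: ok.
ba: 2a undefined. 2a->0: ok.
bb: 2b undefined. 2b->0: no, bbbaa/babbaaa meet in 1. 2b->1: no, bbbaa/bb meet in 1. 2b->2: ok.
All examples now run through 3 states with every (state, symbol) defined. Accept strings end in {1}, Reject strings end in {0,2}; accept={1}.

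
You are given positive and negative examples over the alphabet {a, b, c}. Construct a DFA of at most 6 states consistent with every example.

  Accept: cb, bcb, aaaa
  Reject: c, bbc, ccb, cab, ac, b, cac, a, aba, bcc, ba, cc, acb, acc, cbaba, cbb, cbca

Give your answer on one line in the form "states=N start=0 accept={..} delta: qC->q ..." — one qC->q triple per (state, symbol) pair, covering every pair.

Fold the examples into a partial DFA from state 0: repeatedly fix the first undefined (state, symbol) met by the shortest-then-alphabetical prefix, trying targets in increasing order and rejecting any under which an Accept and a Reject string meet in one state with the same remainder; add a state when all current targets are rejected. Accepting states are where Accept strings end.
a: 0a undefined. 0a->0: no, cb/acb meet in 0 with "cb" left. Open state 1: 0a->1.
b: 0b undefined. 0b->0: ok.
c: 0c undefined. 0c->0: no, cb/c meet in 0. 0c->1: ok.
aa: 1a undefined. 1a->0: no, aaaa/cab meet in 0. 1a->1: no, cb/cab meet in 1 with "b" left. Open state 2: 1a->2.
ab: 1b undefined. 1b->0: no, cb/b meet in 0. 1b->1: no, cb/c meet in 1. 1b->2: ok.
ac: 1c undefined. 1c->0: ok.
aaa: 2a undefined. 2a->0: no, aaaa/c meet in 1. 2a->1: ok.
cab: 2b undefined. 2b->0: ok.
cac: 2c undefined. 2c->0: ok.
All examples now run through 3 states with every (state, symbol) defined. Accept strings end in {2}, Reject strings end in {0,1}; accept={2}.

states=3 start=0 accept={2} delta: 0a->1 0b->0 0c->1 1a->2 1b->2 1c->0 2a->1 2b->0 2c->0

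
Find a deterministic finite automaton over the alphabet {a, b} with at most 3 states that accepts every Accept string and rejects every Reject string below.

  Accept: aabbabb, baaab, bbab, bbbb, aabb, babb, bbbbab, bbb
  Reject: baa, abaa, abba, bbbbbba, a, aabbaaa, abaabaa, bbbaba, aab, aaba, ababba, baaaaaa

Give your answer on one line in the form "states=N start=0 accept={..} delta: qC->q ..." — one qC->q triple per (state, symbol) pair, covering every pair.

states=3 start=0 accept={2} delta: 0a->0 0b->1 1a->1 1b->2 2a->1 2b->2

Grow the machine one transition at a time. Run the examples from 0; the earliest place one falls off (shortest prefix, ties alphabetical) gets sent to the lowest-numbered state that keeps every Accept/Reject pair distinguishable — a pair clashes when both reach the same state with identical unread suffix — and to a fresh state only if none does.
a: 0a undefined. 0a->0: ok.
b: 0b undefined. 0b->0: no, aabbabb/baa meet in 0. Open state 1: 0b->1.
ba: 1a undefined. 1a->0: no, baaab/aab meet in 1. 1a->1: ok.
bb: 1b undefined. 1b->0: no, aabbabb/abba meet in 0. 1b->1: no, aabbabb/baa meet in 1. Open state 2: 1b->2.
bba: 2a undefined. 2a->0: no, bbab/baa meet in 1. 2a->1: ok.
bbb: 2b undefined. 2b->0: no, aabbabb/bbbbbba meet in 0. 2b->1: no, aabbabb/baa meet in 1. 2b->2: ok.
All examples now run through 3 states with every (state, symbol) defined. Accept strings end in {2}, Reject strings end in {0,1}; accept={2}.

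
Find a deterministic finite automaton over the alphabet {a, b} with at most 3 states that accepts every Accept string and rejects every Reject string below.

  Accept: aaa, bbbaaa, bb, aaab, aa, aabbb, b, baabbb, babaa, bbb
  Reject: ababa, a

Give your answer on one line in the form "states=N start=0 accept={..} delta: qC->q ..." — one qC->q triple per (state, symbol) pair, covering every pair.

states=3 start=0 accept={0,2} delta: 0a->1 0b->0 1a->2 1b->0 2a->0 2b->0

Grow the machine one transition at a time. Run the examples from 0; the earliest place one falls off (shortest prefix, ties alphabetical) gets sent to the lowest-numbered state that keeps every Accept/Reject pair distinguishable — a pair clashes when both reach the same state with identical unread suffix — and to a fresh state only if none does.
a: 0a undefined. 0a->0: no, aaa/a meet in 0. Open state 1: 0a->1.
b: 0b undefined. 0b->0: ok.
aa: 1a undefined. 1a->0: no, aaa/a meet in 1. 1a->1: no, aaa/a meet in 1. Open state 2: 1a->2.
ab: 1b undefined. 1b->0: ok.
aaa: 2a undefined. 2a->0: ok.
aab: 2b undefined. 2b->0: ok.
All examples now run through 3 states with every (state, symbol) defined. Accept strings end in {0,2}, Reject strings end in {1}; accept={0,2}.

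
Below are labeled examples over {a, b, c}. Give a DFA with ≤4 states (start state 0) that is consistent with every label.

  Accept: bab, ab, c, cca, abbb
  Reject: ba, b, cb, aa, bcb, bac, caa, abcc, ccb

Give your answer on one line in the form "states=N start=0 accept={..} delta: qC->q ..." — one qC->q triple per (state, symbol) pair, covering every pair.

states=4 start=0 accept={2} delta: 0a->1 0b->0 0c->2 1a->0 1b->2 1c->0 2a->0 2b->1 2c->3 3a->2 3b->0 3c->0

Fold the examples into a partial DFA from state 0: repeatedly fix the first undefined (state, symbol) met by the shortest-then-alphabetical prefix, trying targets in increasing order and rejecting any under which an Accept and a Reject string meet in one state with the same remainder; add a state when all current targets are rejected. Accepting states are where Accept strings end.
a: 0a undefined. 0a->0: no, ab/b meet in 0 with "b" left. Open state 1: 0a->1.
b: 0b undefined. 0b->0: ok.
c: 0c undefined. 0c->0: no, c/b meet in 0. 0c->1: no, bab/cb meet in 1 with "b" left. Open state 2: 0c->2.
aa: 1a undefined. 1a->0: ok.
ab: 1b undefined. 1b->0: no, bab/b meet in 0. 1b->1: no, bab/ba meet in 1. 1b->2: ok.
ca: 2a undefined. 2a->0: ok.
cb: 2b undefined. 2b->0: no, abbb/b meet in 0. 2b->1: ok.
cc: 2c undefined. 2c->0: no, bab/abcc meet in 2. 2c->1: no, bab/ccb meet in 2. 2c->2: no, bab/abcc meet in 2. Open state 3: 2c->3.
bac: 1c undefined. 1c->0: ok.
cca: 3a undefined. 3a->0: no, cca/b meet in 0. 3a->1: no, cca/ba meet in 1. 3a->2: ok.
ccb: 3b undefined. 3b->0: ok.
abcc: 3c undefined. 3c->0: ok.
All examples now run through 4 states with every (state, symbol) defined. Accept strings end in {2}, Reject strings end in {0,1}; accept={2}.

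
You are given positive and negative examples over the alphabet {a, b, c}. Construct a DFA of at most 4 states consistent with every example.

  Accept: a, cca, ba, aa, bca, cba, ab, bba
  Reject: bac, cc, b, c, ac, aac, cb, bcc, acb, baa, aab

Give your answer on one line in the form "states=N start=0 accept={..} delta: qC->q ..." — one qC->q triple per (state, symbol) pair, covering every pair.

states=4 start=0 accept={1,3} delta: 0a->1 0b->2 0c->0 1a->3 1b->1 1c->0 2a->3 2b->0 2c->0 3a->0 3b->0 3c->0

Grow the machine one transition at a time. Run the examples from 0; the earliest place one falls off (shortest prefix, ties alphabetical) gets sent to the lowest-numbered state that keeps every Accept/Reject pair distinguishable — a pair clashes when both reach the same state with identical unread suffix — and to a fresh state only if none does.
a: 0a undefined. 0a->0: no, ab/b meet in 0 with "b" left. Open state 1: 0a->1.
b: 0b undefined. 0b->0: no, aa/baa meet in 1 with "a" left. 0b->1: no, a/b meet in 1. Open state 2: 0b->2.
c: 0c undefined. 0c->0: ok.
aa: 1a undefined. 1a->0: no, aa/cc meet in 0. 1a->1: no, ab/aab meet in 1 with "b" left. 1a->2: no, aa/b meet in 2. Open state 3: 1a->3.
ab: 1b undefined. 1b->0: no, ab/cc meet in 0. 1b->1: ok.
ac: 1c undefined. 1c->0: ok.
ba: 2a undefined. 2a->0: no, a/baa meet in 1. 2a->1: no, aa/baa meet in 3. 2a->2: no, ba/b meet in 2. 2a->3: ok.
bb: 2b undefined. 2b->0: ok.
bc: 2c undefined. 2c->0: ok.
aab: 3b undefined. 3b->0: ok.
aac: 3c undefined. 3c->0: ok.
baa: 3a undefined. 3a->0: ok.
All examples now run through 4 states with every (state, symbol) defined. Accept strings end in {1,3}, Reject strings end in {0,2}; accept={1,3}.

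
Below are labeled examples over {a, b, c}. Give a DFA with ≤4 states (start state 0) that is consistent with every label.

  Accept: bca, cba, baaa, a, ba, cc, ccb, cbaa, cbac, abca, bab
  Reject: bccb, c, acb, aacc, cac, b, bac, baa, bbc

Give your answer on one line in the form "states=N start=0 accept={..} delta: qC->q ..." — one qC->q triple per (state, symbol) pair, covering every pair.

Fold the examples into a partial DFA from state 0: repeatedly fix the first undefined (state, symbol) met by the shortest-then-alphabetical prefix, trying targets in increasing order and rejecting any under which an Accept and a Reject string meet in one state with the same remainder; add a state when all current targets are rejected. Accepting states are where Accept strings end.
a: 0a undefined. 0a->0: no, cc/aacc meet in 0 with "cc" left. Open state 1: 0a->1.
b: 0b undefined. 0b->0: no, ccb/bccb meet in 0 with "ccb" left. 0b->1: no, a/b meet in 1. Open state 2: 0b->2.
c: 0c undefined. 0c->0: no, cc/c meet in 0. 0c->1: no, a/c meet in 1. 0c->2: ok.
aa: 1a undefined. 1a->0: no, cc/aacc meet in 2 with "c" left. 1a->1: ok.
ab: 1b undefined. 1b->0: ok.
ac: 1c undefined. 1c->0: ok.
ba: 2a undefined. 2a->0: no, baaa/baa meet in 1. 2a->1: no, baaa/baa meet in 1. 2a->2: no, baaa/c meet in 2. Open state 3: 2a->3.
bb: 2b undefined. 2b->0: ok.
bc: 2c undefined. 2c->0: no, cc/bccb meet in 0. 2c->1: ok.
baa: 3a undefined. 3a->0: no, ccb/baa meet in 0. 3a->1: no, bca/baa meet in 1. 3a->2: ok.
bab: 3b undefined. 3b->0: ok.
bac: 3c undefined. 3c->0: no, ccb/cac meet in 0. 3c->1: no, bca/cac meet in 1. 3c->2: ok.
All examples now run through 4 states with every (state, symbol) defined. Accept strings end in {0,1,3}, Reject strings end in {2}; accept={0,1,3}.

states=4 start=0 accept={0,1,3} delta: 0a->1 0b->2 0c->2 1a->1 1b->0 1c->0 2a->3 2b->0 2c->1 3a->2 3b->0 3c->2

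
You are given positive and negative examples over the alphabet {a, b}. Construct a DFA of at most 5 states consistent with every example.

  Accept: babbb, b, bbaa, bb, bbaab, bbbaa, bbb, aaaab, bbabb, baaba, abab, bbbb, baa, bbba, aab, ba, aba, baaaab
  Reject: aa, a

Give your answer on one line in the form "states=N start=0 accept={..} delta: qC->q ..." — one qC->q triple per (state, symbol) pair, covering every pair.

Grow the machine one transition at a time. Run the examples from 0; the earliest place one falls off (shortest prefix, ties alphabetical) gets sent to the lowest-numbered state that keeps every Accept/Reject pair distinguishable — a pair clashes when both reach the same state with identical unread suffix — and to a fresh state only if none does.
a: 0a undefined. 0a->0: ok.
b: 0b undefined. 0b->0: no, babbb/aa meet in 0. Open state 1: 0b->1.
ba: 1a undefined. 1a->0: no, baaba/aa meet in 0. 1a->1: ok.
bb: 1b undefined. 1b->0: no, babbb/aa meet in 0. 1b->1: ok.
All examples now run through 2 states with every (state, symbol) defined. Accept strings end in {1}, Reject strings end in {0}; accept={1}.

states=2 start=0 accept={1} delta: 0a->0 0b->1 1a->1 1b->1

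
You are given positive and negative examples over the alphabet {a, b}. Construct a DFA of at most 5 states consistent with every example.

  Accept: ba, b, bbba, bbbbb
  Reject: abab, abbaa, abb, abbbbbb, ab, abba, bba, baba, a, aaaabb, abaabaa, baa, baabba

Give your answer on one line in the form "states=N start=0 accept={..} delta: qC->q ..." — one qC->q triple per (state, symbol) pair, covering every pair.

states=5 start=0 accept={2,4} delta: 0a->1 0b->2 1a->0 1b->3 2a->4 2b->0 3a->1 3b->0 4a->0 4b->0

State merging on the prefix tree: take the shortest (then alphabetical) example prefix whose next move is undefined and point that move at state 0, else 1, else 2, ...; a target is out if some Accept/Reject pair would then sit in one state with the same input left (inseparable). If every existing state is out, open a new one.
a: 0a undefined. 0a->0: no, b/ab meet in 0 with "b" left. Open state 1: 0a->1.
b: 0b undefined. 0b->0: no, ba/bba meet in 1. 0b->1: no, b/a meet in 1. Open state 2: 0b->2.
aa: 1a undefined. 1a->0: ok.
ab: 1b undefined. 1b->0: no, ba/abba meet in 2 with "a" left. 1b->1: no, b/abab meet in 2. 1b->2: no, b/ab meet in 2. Open state 3: 1b->3.
ba: 2a undefined. 2a->0: no, ba/baba meet in 0. 2a->1: no, ba/a meet in 1. 2a->2: no, ba/baa meet in 2. 2a->3: no, ba/ab meet in 3. Open state 4: 2a->4.
bb: 2b undefined. 2b->0: ok.
aba: 3a undefined. 3a->0: no, b/abab meet in 2. 3a->1: ok.
abb: 3b undefined. 3b->0: ok.
baa: 4a undefined. 4a->0: ok.
bab: 4b undefined. 4b->0: ok.
All examples now run through 5 states with every (state, symbol) defined. Accept strings end in {2,4}, Reject strings end in {0,1,3}; accept={2,4}.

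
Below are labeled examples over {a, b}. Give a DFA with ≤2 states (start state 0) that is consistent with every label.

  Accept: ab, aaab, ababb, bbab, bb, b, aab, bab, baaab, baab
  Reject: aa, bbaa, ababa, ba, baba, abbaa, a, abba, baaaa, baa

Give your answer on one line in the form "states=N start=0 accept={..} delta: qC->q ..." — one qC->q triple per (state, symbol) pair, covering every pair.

Grow the machine one transition at a time. Run the examples from 0; the earliest place one falls off (shortest prefix, ties alphabetical) gets sent to the lowest-numbered state that keeps every Accept/Reject pair distinguishable — a pair clashes when both reach the same state with identical unread suffix — and to a fresh state only if none does.
a: 0a undefined. 0a->0: ok.
b: 0b undefined. 0b->0: no, ab/aa meet in 0. Open state 1: 0b->1.
ba: 1a undefined. 1a->0: ok.
bb: 1b undefined. 1b->0: no, ababb/aa meet in 0. 1b->1: ok.
All examples now run through 2 states with every (state, symbol) defined. Accept strings end in {1}, Reject strings end in {0}; accept={1}.

states=2 start=0 accept={1} delta: 0a->0 0b->1 1a->0 1b->1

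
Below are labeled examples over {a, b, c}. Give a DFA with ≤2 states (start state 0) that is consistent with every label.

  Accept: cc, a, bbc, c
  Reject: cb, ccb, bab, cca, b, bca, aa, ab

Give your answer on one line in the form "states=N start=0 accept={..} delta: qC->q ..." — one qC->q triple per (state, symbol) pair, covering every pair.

Grow the machine one transition at a time. Run the examples from 0; the earliest place one falls off (shortest prefix, ties alphabetical) gets sent to the lowest-numbered state that keeps every Accept/Reject pair distinguishable — a pair clashes when both reach the same state with identical unread suffix — and to a fresh state only if none does.
a: 0a undefined. 0a->0: no, a/aa meet in 0. Open state 1: 0a->1.
b: 0b undefined. 0b->0: ok.
c: 0c undefined. 0c->0: no, cc/cb meet in 0. 0c->1: ok.
aa: 1a undefined. 1a->0: ok.
ab: 1b undefined. 1b->0: ok.
cc: 1c undefined. 1c->0: no, cc/cb meet in 0. 1c->1: ok.
All examples now run through 2 states with every (state, symbol) defined. Accept strings end in {1}, Reject strings end in {0}; accept={1}.

states=2 start=0 accept={1} delta: 0a->1 0b->0 0c->1 1a->0 1b->0 1c->1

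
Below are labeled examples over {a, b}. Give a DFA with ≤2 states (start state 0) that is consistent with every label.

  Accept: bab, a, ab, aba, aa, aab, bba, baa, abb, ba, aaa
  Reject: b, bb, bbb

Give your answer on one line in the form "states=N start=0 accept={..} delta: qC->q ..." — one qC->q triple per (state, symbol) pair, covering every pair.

Fold the examples into a partial DFA from state 0: repeatedly fix the first undefined (state, symbol) met by the shortest-then-alphabetical prefix, trying targets in increasing order and rejecting any under which an Accept and a Reject string meet in one state with the same remainder; add a state when all current targets are rejected. Accepting states are where Accept strings end.
a: 0a undefined. 0a->0: no, ab/b meet in 0 with "b" left. Open state 1: 0a->1.
b: 0b undefined. 0b->0: ok.
aa: 1a undefined. 1a->0: no, aa/b meet in 0. 1a->1: ok.
ab: 1b undefined. 1b->0: no, bab/b meet in 0. 1b->1: ok.
All examples now run through 2 states with every (state, symbol) defined. Accept strings end in {1}, Reject strings end in {0}; accept={1}.

states=2 start=0 accept={1} delta: 0a->1 0b->0 1a->1 1b->1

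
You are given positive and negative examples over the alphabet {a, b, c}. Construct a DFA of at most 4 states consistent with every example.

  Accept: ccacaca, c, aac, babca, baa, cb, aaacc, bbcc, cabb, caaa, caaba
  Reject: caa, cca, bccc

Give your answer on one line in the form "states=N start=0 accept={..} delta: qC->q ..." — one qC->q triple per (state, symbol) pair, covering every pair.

Fold the examples into a partial DFA from state 0: repeatedly fix the first undefined (state, symbol) met by the shortest-then-alphabetical prefix, trying targets in increasing order and rejecting any under which an Accept and a Reject string meet in one state with the same remainder; add a state when all current targets are rejected. Accepting states are where Accept strings end.
a: 0a undefined. 0a->0: ok.
b: 0b undefined. 0b->0: ok.
c: 0c undefined. 0c->0: no, ccacaca/caa meet in 0. Open state 1: 0c->1.
ca: 1a undefined. 1a->0: no, babca/caa meet in 0. 1a->1: no, c/caa meet in 1. Open state 2: 1a->2.
cb: 1b undefined. 1b->0: ok.
cc: 1c undefined. 1c->0: no, c/bccc meet in 1. 1c->1: no, c/bccc meet in 1. 1c->2: ok.
caa: 2a undefined. 2a->0: no, baa/caa meet in 0. 2a->1: no, ccacaca/caa meet in 1. 2a->2: no, babca/caa meet in 2. Open state 3: 2a->3.
cab: 2b undefined. 2b->0: ok.
bccc: 2c undefined. 2c->0: no, baa/bccc meet in 0. 2c->1: no, c/bccc meet in 1. 2c->2: no, babca/bccc meet in 2. 2c->3: ok.
caaa: 3a undefined. 3a->0: ok.
caab: 3b undefined. 3b->0: ok.
ccac: 3c undefined. 3c->0: ok.
All examples now run through 4 states with every (state, symbol) defined. Accept strings end in {0,1,2}, Reject strings end in {3}; accept={0,1,2}.

states=4 start=0 accept={0,1,2} delta: 0a->0 0b->0 0c->1 1a->2 1b->0 1c->2 2a->3 2b->0 2c->3 3a->0 3b->0 3c->0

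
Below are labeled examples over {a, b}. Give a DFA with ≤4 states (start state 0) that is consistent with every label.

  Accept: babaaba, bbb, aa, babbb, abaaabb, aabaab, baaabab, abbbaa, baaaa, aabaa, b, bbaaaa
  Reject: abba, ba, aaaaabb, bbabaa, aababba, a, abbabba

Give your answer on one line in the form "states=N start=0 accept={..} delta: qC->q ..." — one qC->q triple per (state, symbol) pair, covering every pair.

states=4 start=0 accept={0} delta: 0a->1 0b->0 1a->0 1b->2 2a->0 2b->3 3a->1 3b->0

Fold the examples into a partial DFA from state 0: repeatedly fix the first undefined (state, symbol) met by the shortest-then-alphabetical prefix, trying targets in increasing order and rejecting any under which an Accept and a Reject string meet in one state with the same remainder; add a state when all current targets are rejected. Accepting states are where Accept strings end.
a: 0a undefined. 0a->0: no, aa/a meet in 0. Open state 1: 0a->1.
b: 0b undefined. 0b->0: ok.
aa: 1a undefined. 1a->0: ok.
ab: 1b undefined. 1b->0: no, babaaba/abba meet in 1. 1b->1: no, babaaba/abba meet in 0. Open state 2: 1b->2.
aba: 2a undefined. 2a->0: ok.
abb: 2b undefined. 2b->0: no, babaaba/aaaaabb meet in 0. 2b->1: no, babaaba/abba meet in 0. 2b->2: no, babaaba/abba meet in 0. Open state 3: 2b->3.
abba: 3a undefined. 3a->0: no, babaaba/abba meet in 0. 3a->1: ok.
abbb: 3b undefined. 3b->0: ok.
All examples now run through 4 states with every (state, symbol) defined. Accept strings end in {0}, Reject strings end in {1,3}; accept={0}.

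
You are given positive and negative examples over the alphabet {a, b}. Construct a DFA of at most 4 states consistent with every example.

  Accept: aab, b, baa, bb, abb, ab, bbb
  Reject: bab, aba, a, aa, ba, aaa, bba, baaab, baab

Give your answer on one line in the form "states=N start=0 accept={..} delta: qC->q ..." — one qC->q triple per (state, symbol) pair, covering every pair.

states=4 start=0 accept={1,3} delta: 0a->0 0b->1 1a->2 1b->1 2a->3 2b->0 3a->2 3b->0

State merging on the prefix tree: take the shortest (then alphabetical) example prefix whose next move is undefined and point that move at state 0, else 1, else 2, ...; a target is out if some Accept/Reject pair would then sit in one state with the same input left (inseparable). If every existing state is out, open a new one.
a: 0a undefined. 0a->0: ok.
b: 0b undefined. 0b->0: no, aab/bab meet in 0. Open state 1: 0b->1.
ba: 1a undefined. 1a->0: no, aab/bab meet in 1. 1a->1: no, aab/aba meet in 1. Open state 2: 1a->2.
bb: 1b undefined. 1b->0: no, bb/a meet in 0. 1b->1: ok.
baa: 2a undefined. 2a->0: no, aab/baaab meet in 1. 2a->1: no, aab/baab meet in 1. 2a->2: no, baa/aba meet in 2. Open state 3: 2a->3.
bab: 2b undefined. 2b->0: ok.
baaa: 3a undefined. 3a->0: no, aab/baaab meet in 1. 3a->1: no, aab/baaab meet in 1. 3a->2: ok.
baab: 3b undefined. 3b->0: ok.
All examples now run through 4 states with every (state, symbol) defined. Accept strings end in {1,3}, Reject strings end in {0,2}; accept={1,3}.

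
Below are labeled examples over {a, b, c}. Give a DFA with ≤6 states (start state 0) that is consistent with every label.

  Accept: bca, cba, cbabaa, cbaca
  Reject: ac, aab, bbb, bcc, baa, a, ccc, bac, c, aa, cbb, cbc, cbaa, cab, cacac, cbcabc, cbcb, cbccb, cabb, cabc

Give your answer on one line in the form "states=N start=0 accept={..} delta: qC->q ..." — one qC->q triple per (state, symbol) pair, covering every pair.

states=4 start=0 accept={2} delta: 0a->0 0b->0 0c->1 1a->2 1b->1 1c->0 2a->0 2b->3 2c->1 3a->1 3b->0 3c->0

State merging on the prefix tree: take the shortest (then alphabetical) example prefix whose next move is undefined and point that move at state 0, else 1, else 2, ...; a target is out if some Accept/Reject pair would then sit in one state with the same input left (inseparable). If every existing state is out, open a new one.
a: 0a undefined. 0a->0: ok.
b: 0b undefined. 0b->0: ok.
c: 0c undefined. 0c->0: no, bca/ac meet in 0. Open state 1: 0c->1.
ca: 1a undefined. 1a->0: no, bca/aab meet in 0. 1a->1: no, bca/ac meet in 1. Open state 2: 1a->2.
cb: 1b undefined. 1b->0: no, cba/aab meet in 0. 1b->1: ok.
cc: 1c undefined. 1c->0: ok.
cab: 2b undefined. 2b->0: no, cbabaa/aab meet in 0. 2b->1: no, cbabaa/cbaa meet in 2 with "a" left. 2b->2: no, bca/cab meet in 2. Open state 3: 2b->3.
cac: 2c undefined. 2c->0: no, cbaca/aab meet in 0. 2c->1: ok.
cabb: 3b undefined. 3b->0: ok.
cabc: 3c undefined. 3c->0: ok.
cbaa: 2a undefined. 2a->0: ok.
cbaba: 3a undefined. 3a->0: no, cbabaa/aab meet in 0. 3a->1: ok.
All examples now run through 4 states with every (state, symbol) defined. Accept strings end in {2}, Reject strings end in {0,1,3}; accept={2}.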